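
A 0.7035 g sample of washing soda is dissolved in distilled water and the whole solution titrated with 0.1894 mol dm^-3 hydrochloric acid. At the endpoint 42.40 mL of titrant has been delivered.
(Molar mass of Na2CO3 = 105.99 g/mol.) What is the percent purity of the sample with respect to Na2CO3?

60.49 %

Na2CO3 + 2 HCl → 2 NaCl + H2O + CO2
n(HCl) = 0.04240 L × 0.1894 mol/L = 8.031 × 10^-3 mol
From the 1:2 ratio, n(Na2CO3) = 1/2 × 8.031 × 10^-3 = 4.015 × 10^-3 mol
mass of Na2CO3 = 4.015 × 10^-3 × 105.99 g/mol = 0.4256 g
% Na2CO3 = 0.4256 / 0.7035 × 100 = 60.49 %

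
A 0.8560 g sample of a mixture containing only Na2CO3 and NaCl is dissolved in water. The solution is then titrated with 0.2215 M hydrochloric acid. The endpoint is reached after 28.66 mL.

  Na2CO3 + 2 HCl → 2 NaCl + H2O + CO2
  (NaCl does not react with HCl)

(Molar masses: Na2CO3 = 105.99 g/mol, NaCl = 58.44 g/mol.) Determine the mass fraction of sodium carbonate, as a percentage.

39.30 %

n(HCl) = 0.02866 × 0.2215 = 6.348 × 10^-3 mol
Let x = n(Na2CO3), y = n(NaCl).
Titrant: 2x = 6.348 × 10^-3;  mass: 105.99x + 58.44y = 0.8560
Solving, x = 3.174 × 10^-3 mol, y = 8.891 × 10^-3 mol
mass of Na2CO3 = 3.174 × 10^-3 × 105.99 = 0.3364 g
% Na2CO3 = 0.3364 / 0.8560 × 100 = 39.30 %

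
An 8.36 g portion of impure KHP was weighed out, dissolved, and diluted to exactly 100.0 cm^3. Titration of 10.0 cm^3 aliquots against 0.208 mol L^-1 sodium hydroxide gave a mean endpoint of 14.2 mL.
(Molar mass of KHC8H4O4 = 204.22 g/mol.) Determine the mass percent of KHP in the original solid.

72.2 %

KHC8H4O4 + NaOH → KNaC8H4O4 + H2O
n(NaOH) per titration = 0.0142 × 0.208 = 2.95 × 10^-3 mol
n(KHC8H4O4) in each aliquot = 2.95 × 10^-3 mol (1:1 ratio)
n(KHC8H4O4) in the whole flask = 2.95 × 10^-3 × 100.0/10.0 = 0.0295 mol
mass of KHC8H4O4 = 0.0295 × 204.22 = 6.03 g
% KHC8H4O4 = 6.03 / 8.36 × 100 = 72.2 %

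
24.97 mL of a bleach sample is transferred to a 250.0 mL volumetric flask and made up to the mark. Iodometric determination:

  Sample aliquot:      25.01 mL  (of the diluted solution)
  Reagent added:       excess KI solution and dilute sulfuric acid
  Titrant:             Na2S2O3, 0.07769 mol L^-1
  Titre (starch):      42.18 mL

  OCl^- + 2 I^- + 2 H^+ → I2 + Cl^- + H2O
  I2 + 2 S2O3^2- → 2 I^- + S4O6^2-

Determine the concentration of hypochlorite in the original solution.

0.6559 mol/L

n(S2O3^2-) = 0.04218 × 0.07769 = 3.277 × 10^-3 mol
n(I2) = n(S2O3^2-)/2 = 1.638 × 10^-3 mol
n(OCl^-) in the aliquot = 1.638 × 10^-3 mol (1:1 ratio)
[OCl^-]_dilute = 1.638 × 10^-3 / 0.02501 = 0.06551 mol/L
[OCl^-]_original = 0.06551 × 250.0/24.97 = 0.6559 mol/L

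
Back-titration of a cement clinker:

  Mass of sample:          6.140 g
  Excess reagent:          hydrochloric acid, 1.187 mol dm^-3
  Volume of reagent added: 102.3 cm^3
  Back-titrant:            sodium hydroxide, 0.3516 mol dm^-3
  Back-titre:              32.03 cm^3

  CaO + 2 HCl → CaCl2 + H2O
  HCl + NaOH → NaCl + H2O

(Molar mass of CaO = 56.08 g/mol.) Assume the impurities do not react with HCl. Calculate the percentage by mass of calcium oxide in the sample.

50.31 %

n(HCl) added = 0.1023 × 1.187 = 0.1214 mol
n(NaOH) used in back-titration = 0.03203 × 0.3516 = 0.01126 mol
n(HCl) left over = 0.01126 mol (1:1 ratio)
n(HCl) consumed by analyte = 0.1214 − 0.01126 = 0.1102 mol
From the 1:2 ratio, n(CaO) = 1/2 × 0.1102 = 0.05508 mol
mass of CaO = 0.05508 × 56.08 = 3.089 g
% CaO = 3.089 / 6.140 × 100 = 50.31 %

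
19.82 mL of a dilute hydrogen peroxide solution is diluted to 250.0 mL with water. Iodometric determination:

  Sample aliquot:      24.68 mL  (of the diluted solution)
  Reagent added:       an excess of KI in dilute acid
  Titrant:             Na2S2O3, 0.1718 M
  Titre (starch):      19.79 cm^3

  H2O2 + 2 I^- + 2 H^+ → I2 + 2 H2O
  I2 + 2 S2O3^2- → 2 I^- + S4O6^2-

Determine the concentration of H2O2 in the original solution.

0.8688 M

n(S2O3^2-) = 0.01979 × 0.1718 = 3.400 × 10^-3 mol
n(I2) = n(S2O3^2-)/2 = 1.700 × 10^-3 mol
n(H2O2) in the aliquot = 1.700 × 10^-3 mol (1:1 ratio)
[H2O2]_dilute = 1.700 × 10^-3 / 0.02468 = 0.06888 mol/L
[H2O2]_original = 0.06888 × 250.0/19.82 = 0.8688 mol/L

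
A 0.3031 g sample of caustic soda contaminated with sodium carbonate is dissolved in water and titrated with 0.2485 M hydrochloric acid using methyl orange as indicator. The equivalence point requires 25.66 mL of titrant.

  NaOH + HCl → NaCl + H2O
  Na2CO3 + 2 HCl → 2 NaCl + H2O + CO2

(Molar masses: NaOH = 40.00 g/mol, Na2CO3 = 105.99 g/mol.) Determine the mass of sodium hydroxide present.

0.1072 g

n(HCl) = 0.02566 × 0.2485 = 6.377 × 10^-3 mol
Let x = n(NaOH), y = n(Na2CO3).
Titrant: 1x + 2y = 6.377 × 10^-3;  mass: 40.00x + 105.99y = 0.3031
Solving, x = 2.680 × 10^-3 mol, y = 1.848 × 10^-3 mol
mass of NaOH = 2.680 × 10^-3 × 40.00 = 0.1072 g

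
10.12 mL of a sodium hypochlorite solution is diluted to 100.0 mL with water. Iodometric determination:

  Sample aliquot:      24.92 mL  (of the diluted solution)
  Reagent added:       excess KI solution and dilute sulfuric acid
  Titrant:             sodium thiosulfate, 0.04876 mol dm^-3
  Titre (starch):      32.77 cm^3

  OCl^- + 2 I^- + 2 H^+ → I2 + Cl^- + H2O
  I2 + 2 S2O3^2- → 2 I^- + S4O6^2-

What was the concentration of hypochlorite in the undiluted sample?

n(S2O3^2-) = 0.03277 × 0.04876 = 1.598 × 10^-3 mol
n(I2) = n(S2O3^2-)/2 = 7.989 × 10^-4 mol
n(OCl^-) in the aliquot = 7.989 × 10^-4 mol (1:1 ratio)
[OCl^-]_dilute = 7.989 × 10^-4 / 0.02492 = 0.03206 mol/L
[OCl^-]_original = 0.03206 × 100.0/10.12 = 0.3168 mol/L

0.3168 mol/L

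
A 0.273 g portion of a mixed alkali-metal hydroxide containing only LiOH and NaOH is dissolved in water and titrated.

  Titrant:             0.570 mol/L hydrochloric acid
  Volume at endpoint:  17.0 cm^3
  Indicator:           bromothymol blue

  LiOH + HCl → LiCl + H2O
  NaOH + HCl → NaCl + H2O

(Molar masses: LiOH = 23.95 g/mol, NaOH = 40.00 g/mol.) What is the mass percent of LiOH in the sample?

n(HCl) = 0.0170 × 0.570 = 9.69 × 10^-3 mol
Let x = n(LiOH), y = n(NaOH).
Titrant: 1x + 1y = 9.69 × 10^-3;  mass: 23.95x + 40.00y = 0.273
Solving, x = 7.14 × 10^-3 mol, y = 2.55 × 10^-3 mol
mass of LiOH = 7.14 × 10^-3 × 23.95 = 0.171 g
% LiOH = 0.171 / 0.273 × 100 = 62.6 %

62.6 %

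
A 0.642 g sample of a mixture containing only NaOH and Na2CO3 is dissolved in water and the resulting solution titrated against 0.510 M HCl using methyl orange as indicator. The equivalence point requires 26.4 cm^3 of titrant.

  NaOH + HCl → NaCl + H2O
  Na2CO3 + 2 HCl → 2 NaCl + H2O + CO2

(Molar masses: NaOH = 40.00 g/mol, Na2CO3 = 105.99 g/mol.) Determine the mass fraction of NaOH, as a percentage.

34.3 %

n(HCl) = 0.0264 × 0.510 = 0.0135 mol
Let x = n(NaOH), y = n(Na2CO3).
Titrant: 1x + 2y = 0.0135;  mass: 40.00x + 105.99y = 0.642
Solving, x = 5.50 × 10^-3 mol, y = 3.98 × 10^-3 mol
mass of NaOH = 5.50 × 10^-3 × 40.00 = 0.220 g
% NaOH = 0.220 / 0.642 × 100 = 34.3 %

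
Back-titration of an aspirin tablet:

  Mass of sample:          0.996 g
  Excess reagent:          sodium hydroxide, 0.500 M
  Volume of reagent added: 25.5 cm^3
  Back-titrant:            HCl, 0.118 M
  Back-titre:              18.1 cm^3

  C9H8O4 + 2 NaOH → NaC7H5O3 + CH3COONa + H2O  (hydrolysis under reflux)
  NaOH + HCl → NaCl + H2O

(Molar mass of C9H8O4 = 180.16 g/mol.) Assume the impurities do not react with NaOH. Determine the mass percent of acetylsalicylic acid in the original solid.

n(NaOH) added = 0.0255 × 0.500 = 0.0127 mol
n(HCl) used in back-titration = 0.0181 × 0.118 = 2.14 × 10^-3 mol
n(NaOH) left over = 2.14 × 10^-3 mol (1:1 ratio)
n(NaOH) consumed by analyte = 0.0127 − 2.14 × 10^-3 = 0.0106 mol
From the 1:2 ratio, n(C9H8O4) = 1/2 × 0.0106 = 5.31 × 10^-3 mol
mass of C9H8O4 = 5.31 × 10^-3 × 180.16 = 0.956 g
% C9H8O4 = 0.956 / 0.996 × 100 = 96.0 %

96.0 %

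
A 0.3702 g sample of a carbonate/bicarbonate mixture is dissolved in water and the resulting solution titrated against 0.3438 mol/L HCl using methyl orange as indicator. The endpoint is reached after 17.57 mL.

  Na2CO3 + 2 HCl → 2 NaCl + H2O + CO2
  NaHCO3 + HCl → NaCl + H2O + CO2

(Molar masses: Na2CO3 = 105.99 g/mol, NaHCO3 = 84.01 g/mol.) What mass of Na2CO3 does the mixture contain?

0.2345 g

n(HCl) = 0.01757 × 0.3438 = 6.041 × 10^-3 mol
Let x = n(Na2CO3), y = n(NaHCO3).
Titrant: 2x + 1y = 6.041 × 10^-3;  mass: 105.99x + 84.01y = 0.3702
Solving, x = 2.213 × 10^-3 mol, y = 1.615 × 10^-3 mol
mass of Na2CO3 = 2.213 × 10^-3 × 105.99 = 0.2345 g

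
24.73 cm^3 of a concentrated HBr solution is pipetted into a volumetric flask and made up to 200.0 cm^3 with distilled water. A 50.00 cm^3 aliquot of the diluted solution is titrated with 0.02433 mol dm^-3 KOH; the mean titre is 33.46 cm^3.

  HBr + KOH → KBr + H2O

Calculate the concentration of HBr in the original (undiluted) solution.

0.1317 mol/L

n(KOH) = 0.03346 × 0.02433 = 8.141 × 10^-4 mol
n(HBr) in the aliquot = 8.141 × 10^-4 mol (1:1 ratio)
[HBr]_dilute = 8.141 × 10^-4 / 0.05000 = 0.01628 mol/L
Dilution factor = 200.0 / 24.73 = 8.087
[HBr]_stock = 0.01628 × 8.087 = 0.1317 mol/L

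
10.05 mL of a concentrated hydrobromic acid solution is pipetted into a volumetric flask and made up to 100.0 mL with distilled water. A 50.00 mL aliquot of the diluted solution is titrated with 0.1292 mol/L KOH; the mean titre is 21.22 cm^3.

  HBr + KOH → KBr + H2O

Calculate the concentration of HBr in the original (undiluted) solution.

n(KOH) = 0.02122 × 0.1292 = 2.742 × 10^-3 mol
n(HBr) in the aliquot = 2.742 × 10^-3 mol (1:1 ratio)
[HBr]_dilute = 2.742 × 10^-3 / 0.05000 = 0.05483 mol/L
Dilution factor = 100.0 / 10.05 = 9.950
[HBr]_stock = 0.05483 × 9.950 = 0.5456 mol/L

0.5456 mol/L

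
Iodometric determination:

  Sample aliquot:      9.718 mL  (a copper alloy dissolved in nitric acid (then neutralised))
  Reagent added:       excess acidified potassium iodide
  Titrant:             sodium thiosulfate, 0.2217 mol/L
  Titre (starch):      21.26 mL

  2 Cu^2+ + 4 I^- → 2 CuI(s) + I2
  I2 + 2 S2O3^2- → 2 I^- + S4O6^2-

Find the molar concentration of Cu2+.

n(S2O3^2-) = 0.02126 × 0.2217 = 4.713 × 10^-3 mol
n(I2) = n(S2O3^2-)/2 = 2.357 × 10^-3 mol
From the 2:1 ratio, n(Cu2+) in the aliquot = 2/1 × 2.357 × 10^-3 = 4.713 × 10^-3 mol
[Cu2+] = 4.713 × 10^-3 / 0.009718 = 0.4850 mol/L

0.4850 mol/L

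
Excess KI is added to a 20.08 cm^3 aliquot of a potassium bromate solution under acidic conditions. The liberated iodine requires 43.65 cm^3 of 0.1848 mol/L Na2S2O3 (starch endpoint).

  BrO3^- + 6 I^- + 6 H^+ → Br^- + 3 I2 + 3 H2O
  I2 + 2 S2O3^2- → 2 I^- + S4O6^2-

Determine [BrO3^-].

0.06695 mol/L

n(S2O3^2-) = 0.04365 × 0.1848 = 8.067 × 10^-3 mol
n(I2) = n(S2O3^2-)/2 = 4.033 × 10^-3 mol
From the 1:3 ratio, n(BrO3^-) in the aliquot = 1/3 × 4.033 × 10^-3 = 1.344 × 10^-3 mol
[BrO3^-] = 1.344 × 10^-3 / 0.02008 = 0.06695 mol/L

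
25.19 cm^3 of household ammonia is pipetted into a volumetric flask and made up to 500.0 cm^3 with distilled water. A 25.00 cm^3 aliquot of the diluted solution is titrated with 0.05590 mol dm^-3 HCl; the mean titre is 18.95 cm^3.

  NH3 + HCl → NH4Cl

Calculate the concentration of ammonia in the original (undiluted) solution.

0.8411 mol/L

n(HCl) = 0.01895 × 0.05590 = 1.059 × 10^-3 mol
n(NH3) in the aliquot = 1.059 × 10^-3 mol (1:1 ratio)
[NH3]_dilute = 1.059 × 10^-3 / 0.02500 = 0.04237 mol/L
Dilution factor = 500.0 / 25.19 = 19.85
[NH3]_stock = 0.04237 × 19.85 = 0.8411 mol/L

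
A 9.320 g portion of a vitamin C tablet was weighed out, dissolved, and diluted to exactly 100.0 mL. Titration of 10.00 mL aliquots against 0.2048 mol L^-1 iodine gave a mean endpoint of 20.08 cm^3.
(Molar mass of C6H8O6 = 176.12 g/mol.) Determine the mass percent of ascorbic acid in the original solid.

C6H8O6 + I2 → C6H6O6 + 2 HI
n(I2) per titration = 0.02008 × 0.2048 = 4.112 × 10^-3 mol
n(C6H8O6) in each aliquot = 4.112 × 10^-3 mol (1:1 ratio)
n(C6H8O6) in the whole flask = 4.112 × 10^-3 × 100.0/10.00 = 0.04112 mol
mass of C6H8O6 = 0.04112 × 176.12 = 7.243 g
% C6H8O6 = 7.243 / 9.320 × 100 = 77.71 %

77.71 %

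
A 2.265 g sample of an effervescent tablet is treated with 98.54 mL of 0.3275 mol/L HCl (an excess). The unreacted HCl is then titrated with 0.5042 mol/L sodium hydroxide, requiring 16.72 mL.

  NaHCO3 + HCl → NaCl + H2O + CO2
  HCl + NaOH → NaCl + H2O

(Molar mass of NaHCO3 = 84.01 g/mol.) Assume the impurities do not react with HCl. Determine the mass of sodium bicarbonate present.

2.003 g

n(HCl) added = 0.09854 × 0.3275 = 0.03227 mol
n(NaOH) used in back-titration = 0.01672 × 0.5042 = 8.430 × 10^-3 mol
n(HCl) left over = 8.430 × 10^-3 mol (1:1 ratio)
n(HCl) consumed by analyte = 0.03227 − 8.430 × 10^-3 = 0.02384 mol
n(NaHCO3) = 0.02384 mol (1:1 ratio)
mass of NaHCO3 = 0.02384 × 84.01 = 2.003 g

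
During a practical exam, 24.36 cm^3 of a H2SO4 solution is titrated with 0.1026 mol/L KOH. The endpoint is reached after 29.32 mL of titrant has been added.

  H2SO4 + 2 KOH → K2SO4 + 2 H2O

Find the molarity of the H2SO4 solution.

n(KOH) = 0.02932 L × 0.1026 mol/L = 3.008 × 10^-3 mol
From the 1:2 mole ratio, n(H2SO4) = 1/2 × 3.008 × 10^-3 = 1.504 × 10^-3 mol
[H2SO4] = 1.504 × 10^-3 mol / 0.02436 L = 0.06175 mol/L

0.06175 mol/L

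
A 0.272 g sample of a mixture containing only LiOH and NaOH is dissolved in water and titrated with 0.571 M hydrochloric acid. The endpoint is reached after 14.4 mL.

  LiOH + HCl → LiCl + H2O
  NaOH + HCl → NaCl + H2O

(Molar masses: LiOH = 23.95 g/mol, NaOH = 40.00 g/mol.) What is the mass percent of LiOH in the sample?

n(HCl) = 0.0144 × 0.571 = 8.22 × 10^-3 mol
Let x = n(LiOH), y = n(NaOH).
Titrant: 1x + 1y = 8.22 × 10^-3;  mass: 23.95x + 40.00y = 0.272
Solving, x = 3.54 × 10^-3 mol, y = 4.68 × 10^-3 mol
mass of LiOH = 3.54 × 10^-3 × 23.95 = 0.0849 g
% LiOH = 0.0849 / 0.272 × 100 = 31.2 %

31.2 %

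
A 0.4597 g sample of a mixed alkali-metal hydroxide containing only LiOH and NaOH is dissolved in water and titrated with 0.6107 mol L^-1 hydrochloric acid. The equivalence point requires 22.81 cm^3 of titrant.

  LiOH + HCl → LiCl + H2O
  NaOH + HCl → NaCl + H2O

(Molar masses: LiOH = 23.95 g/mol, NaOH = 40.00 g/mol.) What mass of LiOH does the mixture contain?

n(HCl) = 0.02281 × 0.6107 = 0.01393 mol
Let x = n(LiOH), y = n(NaOH).
Titrant: 1x + 1y = 0.01393;  mass: 23.95x + 40.00y = 0.4597
Solving, x = 6.075 × 10^-3 mol, y = 7.855 × 10^-3 mol
mass of LiOH = 6.075 × 10^-3 × 23.95 = 0.1455 g

0.1455 g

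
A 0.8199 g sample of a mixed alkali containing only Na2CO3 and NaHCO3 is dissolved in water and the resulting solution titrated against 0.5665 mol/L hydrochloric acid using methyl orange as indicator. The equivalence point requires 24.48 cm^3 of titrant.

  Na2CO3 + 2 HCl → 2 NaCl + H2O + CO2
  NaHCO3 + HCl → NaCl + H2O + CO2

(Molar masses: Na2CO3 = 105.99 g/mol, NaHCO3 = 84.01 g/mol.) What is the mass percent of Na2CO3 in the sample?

71.93 %

n(HCl) = 0.02448 × 0.5665 = 0.01387 mol
Let x = n(Na2CO3), y = n(NaHCO3).
Titrant: 2x + 1y = 0.01387;  mass: 105.99x + 84.01y = 0.8199
Solving, x = 5.564 × 10^-3 mol, y = 2.740 × 10^-3 mol
mass of Na2CO3 = 5.564 × 10^-3 × 105.99 = 0.5897 g
% Na2CO3 = 0.5897 / 0.8199 × 100 = 71.93 %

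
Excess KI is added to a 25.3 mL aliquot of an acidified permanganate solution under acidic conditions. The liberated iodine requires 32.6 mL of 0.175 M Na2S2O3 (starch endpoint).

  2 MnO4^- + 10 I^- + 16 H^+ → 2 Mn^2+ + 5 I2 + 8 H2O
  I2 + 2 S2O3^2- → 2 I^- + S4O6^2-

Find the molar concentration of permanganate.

0.0451 M

n(S2O3^2-) = 0.0326 × 0.175 = 5.71 × 10^-3 mol
n(I2) = n(S2O3^2-)/2 = 2.85 × 10^-3 mol
From the 2:5 ratio, n(MnO4^-) in the aliquot = 2/5 × 2.85 × 10^-3 = 1.14 × 10^-3 mol
[MnO4^-] = 1.14 × 10^-3 / 0.0253 = 0.0451 mol/L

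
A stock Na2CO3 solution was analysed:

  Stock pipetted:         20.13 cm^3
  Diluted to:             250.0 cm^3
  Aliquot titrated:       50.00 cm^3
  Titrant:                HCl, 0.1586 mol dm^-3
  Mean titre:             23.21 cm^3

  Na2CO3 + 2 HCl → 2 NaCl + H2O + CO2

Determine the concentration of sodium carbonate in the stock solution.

n(HCl) = 0.02321 × 0.1586 = 3.681 × 10^-3 mol
From the 1:2 ratio, n(Na2CO3) in the aliquot = 1/2 × 3.681 × 10^-3 = 1.841 × 10^-3 mol
[Na2CO3]_dilute = 1.841 × 10^-3 / 0.05000 = 0.03681 mol/L
Dilution factor = 250.0 / 20.13 = 12.42
[Na2CO3]_stock = 0.03681 × 12.42 = 0.4572 mol/L

0.4572 mol/L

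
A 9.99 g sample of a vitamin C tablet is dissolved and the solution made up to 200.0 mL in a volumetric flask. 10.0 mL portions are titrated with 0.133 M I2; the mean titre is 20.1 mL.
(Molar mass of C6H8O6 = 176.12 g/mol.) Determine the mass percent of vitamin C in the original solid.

C6H8O6 + I2 → C6H6O6 + 2 HI
n(I2) per titration = 0.0201 × 0.133 = 2.67 × 10^-3 mol
n(C6H8O6) in each aliquot = 2.67 × 10^-3 mol (1:1 ratio)
n(C6H8O6) in the whole flask = 2.67 × 10^-3 × 200.0/10.0 = 0.0535 mol
mass of C6H8O6 = 0.0535 × 176.12 = 9.42 g
% C6H8O6 = 9.42 / 9.99 × 100 = 94.3 %

94.3 %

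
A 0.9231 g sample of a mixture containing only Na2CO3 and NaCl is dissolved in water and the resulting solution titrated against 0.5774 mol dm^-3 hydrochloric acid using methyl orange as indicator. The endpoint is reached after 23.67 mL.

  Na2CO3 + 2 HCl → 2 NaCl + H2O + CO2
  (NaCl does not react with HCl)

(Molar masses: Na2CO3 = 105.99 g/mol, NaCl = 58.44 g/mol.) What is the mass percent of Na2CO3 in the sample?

78.46 %

n(HCl) = 0.02367 × 0.5774 = 0.01367 mol
Let x = n(Na2CO3), y = n(NaCl).
Titrant: 2x = 0.01367;  mass: 105.99x + 58.44y = 0.9231
Solving, x = 6.834 × 10^-3 mol, y = 3.402 × 10^-3 mol
mass of Na2CO3 = 6.834 × 10^-3 × 105.99 = 0.7243 g
% Na2CO3 = 0.7243 / 0.9231 × 100 = 78.46 %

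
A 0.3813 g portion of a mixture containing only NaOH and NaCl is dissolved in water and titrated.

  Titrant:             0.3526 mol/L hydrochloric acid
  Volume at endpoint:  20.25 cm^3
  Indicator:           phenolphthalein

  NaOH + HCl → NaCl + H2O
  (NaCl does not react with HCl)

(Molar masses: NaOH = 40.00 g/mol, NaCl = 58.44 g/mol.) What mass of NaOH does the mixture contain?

n(HCl) = 0.02025 × 0.3526 = 7.140 × 10^-3 mol
Let x = n(NaOH), y = n(NaCl).
Titrant: 1x = 7.140 × 10^-3;  mass: 40.00x + 58.44y = 0.3813
Solving, x = 7.140 × 10^-3 mol, y = 1.637 × 10^-3 mol
mass of NaOH = 7.140 × 10^-3 × 40.00 = 0.2856 g

0.2856 g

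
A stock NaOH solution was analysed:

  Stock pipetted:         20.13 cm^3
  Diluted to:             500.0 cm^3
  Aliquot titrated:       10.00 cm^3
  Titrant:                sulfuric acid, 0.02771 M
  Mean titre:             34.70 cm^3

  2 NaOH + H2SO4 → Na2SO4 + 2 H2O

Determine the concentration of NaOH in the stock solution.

n(H2SO4) = 0.03470 × 0.02771 = 9.615 × 10^-4 mol
From the 2:1 ratio, n(NaOH) in the aliquot = 2/1 × 9.615 × 10^-4 = 1.923 × 10^-3 mol
[NaOH]_dilute = 1.923 × 10^-3 / 0.01000 = 0.1923 mol/L
Dilution factor = 500.0 / 20.13 = 24.84
[NaOH]_stock = 0.1923 × 24.84 = 4.777 mol/L

4.777 M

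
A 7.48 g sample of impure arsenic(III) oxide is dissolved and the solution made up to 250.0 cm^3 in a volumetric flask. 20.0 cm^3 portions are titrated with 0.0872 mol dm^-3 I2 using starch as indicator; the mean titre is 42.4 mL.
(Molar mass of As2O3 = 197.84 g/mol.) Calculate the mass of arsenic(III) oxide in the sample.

4.57 g

As2O3 + 2 I2 + 2 H2O → As2O5 + 4 HI
n(I2) per titration = 0.0424 × 0.0872 = 3.70 × 10^-3 mol
From the 1:2 ratio, n(As2O3) in each aliquot = 1/2 × 3.70 × 10^-3 = 1.85 × 10^-3 mol
n(As2O3) in the whole flask = 1.85 × 10^-3 × 250.0/20.0 = 0.0231 mol
mass of As2O3 = 0.0231 × 197.84 = 4.57 g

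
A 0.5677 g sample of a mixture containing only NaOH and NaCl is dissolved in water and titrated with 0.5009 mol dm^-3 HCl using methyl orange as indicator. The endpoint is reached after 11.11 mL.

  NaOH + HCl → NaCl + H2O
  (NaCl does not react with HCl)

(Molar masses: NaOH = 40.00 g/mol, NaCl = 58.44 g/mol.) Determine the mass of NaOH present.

n(HCl) = 0.01111 × 0.5009 = 5.565 × 10^-3 mol
Let x = n(NaOH), y = n(NaCl).
Titrant: 1x = 5.565 × 10^-3;  mass: 40.00x + 58.44y = 0.5677
Solving, x = 5.565 × 10^-3 mol, y = 5.905 × 10^-3 mol
mass of NaOH = 5.565 × 10^-3 × 40.00 = 0.2226 g

0.2226 g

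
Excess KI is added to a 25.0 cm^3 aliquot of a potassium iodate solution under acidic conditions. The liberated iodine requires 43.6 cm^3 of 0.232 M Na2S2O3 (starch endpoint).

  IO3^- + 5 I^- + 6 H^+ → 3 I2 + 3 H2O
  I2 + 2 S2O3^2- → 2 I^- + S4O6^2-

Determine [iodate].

n(S2O3^2-) = 0.0436 × 0.232 = 0.0101 mol
n(I2) = n(S2O3^2-)/2 = 5.06 × 10^-3 mol
From the 1:3 ratio, n(IO3^-) in the aliquot = 1/3 × 5.06 × 10^-3 = 1.69 × 10^-3 mol
[IO3^-] = 1.69 × 10^-3 / 0.0250 = 0.0674 mol/L

0.0674 M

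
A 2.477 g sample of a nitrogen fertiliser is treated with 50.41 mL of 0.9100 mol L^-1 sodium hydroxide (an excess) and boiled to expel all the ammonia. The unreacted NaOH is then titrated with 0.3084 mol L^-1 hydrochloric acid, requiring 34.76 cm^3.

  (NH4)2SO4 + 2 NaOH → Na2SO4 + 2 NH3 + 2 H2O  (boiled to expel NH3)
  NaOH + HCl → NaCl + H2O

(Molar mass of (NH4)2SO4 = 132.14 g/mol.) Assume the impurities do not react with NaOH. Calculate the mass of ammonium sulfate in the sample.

2.323 g

n(NaOH) added = 0.05041 × 0.9100 = 0.04587 mol
n(HCl) used in back-titration = 0.03476 × 0.3084 = 0.01072 mol
n(NaOH) left over = 0.01072 mol (1:1 ratio)
n(NaOH) consumed by analyte = 0.04587 − 0.01072 = 0.03515 mol
From the 1:2 ratio, n((NH4)2SO4) = 1/2 × 0.03515 = 0.01758 mol
mass of (NH4)2SO4 = 0.01758 × 132.14 = 2.323 g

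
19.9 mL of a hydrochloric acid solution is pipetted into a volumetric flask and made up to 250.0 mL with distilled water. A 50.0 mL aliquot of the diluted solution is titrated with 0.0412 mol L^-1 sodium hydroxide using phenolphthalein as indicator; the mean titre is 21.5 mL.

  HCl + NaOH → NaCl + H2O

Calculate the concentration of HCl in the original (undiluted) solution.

n(NaOH) = 0.0215 × 0.0412 = 8.86 × 10^-4 mol
n(HCl) in the aliquot = 8.86 × 10^-4 mol (1:1 ratio)
[HCl]_dilute = 8.86 × 10^-4 / 0.0500 = 0.0177 mol/L
Dilution factor = 250.0 / 19.9 = 12.56
[HCl]_stock = 0.0177 × 12.56 = 0.223 mol/L

0.223 mol/L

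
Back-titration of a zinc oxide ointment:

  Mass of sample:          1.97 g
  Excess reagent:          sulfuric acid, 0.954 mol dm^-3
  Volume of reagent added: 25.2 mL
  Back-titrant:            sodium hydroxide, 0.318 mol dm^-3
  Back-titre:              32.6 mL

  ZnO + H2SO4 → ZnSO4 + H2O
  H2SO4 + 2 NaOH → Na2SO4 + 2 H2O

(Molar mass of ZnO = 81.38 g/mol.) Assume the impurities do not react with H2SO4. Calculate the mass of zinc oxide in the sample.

1.53 g

n(H2SO4) added = 0.0252 × 0.954 = 0.0240 mol
n(NaOH) used in back-titration = 0.0326 × 0.318 = 0.0104 mol
From the 1:2 ratio, n(H2SO4) left over = 1/2 × 0.0104 = 5.18 × 10^-3 mol
n(H2SO4) consumed by analyte = 0.0240 − 5.18 × 10^-3 = 0.0189 mol
n(ZnO) = 0.0189 mol (1:1 ratio)
mass of ZnO = 0.0189 × 81.38 = 1.53 g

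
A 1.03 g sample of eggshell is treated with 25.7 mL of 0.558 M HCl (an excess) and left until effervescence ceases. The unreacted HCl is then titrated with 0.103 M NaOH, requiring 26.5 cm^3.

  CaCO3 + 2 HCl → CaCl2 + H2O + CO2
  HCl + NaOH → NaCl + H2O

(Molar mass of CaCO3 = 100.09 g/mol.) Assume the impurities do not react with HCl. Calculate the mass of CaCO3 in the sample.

0.581 g

n(HCl) added = 0.0257 × 0.558 = 0.0143 mol
n(NaOH) used in back-titration = 0.0265 × 0.103 = 2.73 × 10^-3 mol
n(HCl) left over = 2.73 × 10^-3 mol (1:1 ratio)
n(HCl) consumed by analyte = 0.0143 − 2.73 × 10^-3 = 0.0116 mol
From the 1:2 ratio, n(CaCO3) = 1/2 × 0.0116 = 5.81 × 10^-3 mol
mass of CaCO3 = 5.81 × 10^-3 × 100.09 = 0.581 g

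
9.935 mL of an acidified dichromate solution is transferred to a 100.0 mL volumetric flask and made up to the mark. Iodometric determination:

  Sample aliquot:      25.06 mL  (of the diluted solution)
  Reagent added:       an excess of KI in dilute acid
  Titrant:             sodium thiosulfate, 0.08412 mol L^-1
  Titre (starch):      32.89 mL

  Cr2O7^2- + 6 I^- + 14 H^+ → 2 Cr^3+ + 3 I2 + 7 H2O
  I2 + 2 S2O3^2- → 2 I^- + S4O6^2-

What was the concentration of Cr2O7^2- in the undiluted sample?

n(S2O3^2-) = 0.03289 × 0.08412 = 2.767 × 10^-3 mol
n(I2) = n(S2O3^2-)/2 = 1.383 × 10^-3 mol
From the 1:3 ratio, n(Cr2O7^2-) in the aliquot = 1/3 × 1.383 × 10^-3 = 4.611 × 10^-4 mol
[Cr2O7^2-]_dilute = 4.611 × 10^-4 / 0.02506 = 0.01840 mol/L
[Cr2O7^2-]_original = 0.01840 × 100.0/9.935 = 0.1852 mol/L

0.1852 mol/L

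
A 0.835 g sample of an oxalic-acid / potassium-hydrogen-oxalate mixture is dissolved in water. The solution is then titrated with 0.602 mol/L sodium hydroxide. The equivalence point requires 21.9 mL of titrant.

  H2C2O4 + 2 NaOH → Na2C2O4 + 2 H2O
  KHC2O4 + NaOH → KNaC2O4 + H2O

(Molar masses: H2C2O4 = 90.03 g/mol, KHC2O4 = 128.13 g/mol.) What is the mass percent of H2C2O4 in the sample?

n(NaOH) = 0.0219 × 0.602 = 0.0132 mol
Let x = n(H2C2O4), y = n(KHC2O4).
Titrant: 2x + 1y = 0.0132;  mass: 90.03x + 128.13y = 0.835
Solving, x = 5.14 × 10^-3 mol, y = 2.91 × 10^-3 mol
mass of H2C2O4 = 5.14 × 10^-3 × 90.03 = 0.463 g
% H2C2O4 = 0.463 / 0.835 × 100 = 55.4 %

55.4 %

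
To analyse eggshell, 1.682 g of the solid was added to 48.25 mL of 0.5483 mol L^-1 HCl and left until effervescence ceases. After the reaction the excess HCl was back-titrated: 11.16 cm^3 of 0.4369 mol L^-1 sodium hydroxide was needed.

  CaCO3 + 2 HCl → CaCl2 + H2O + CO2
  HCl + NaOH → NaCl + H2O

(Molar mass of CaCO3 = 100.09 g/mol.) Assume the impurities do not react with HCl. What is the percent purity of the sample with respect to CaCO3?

n(HCl) added = 0.04825 × 0.5483 = 0.02646 mol
n(NaOH) used in back-titration = 0.01116 × 0.4369 = 4.876 × 10^-3 mol
n(HCl) left over = 4.876 × 10^-3 mol (1:1 ratio)
n(HCl) consumed by analyte = 0.02646 − 4.876 × 10^-3 = 0.02158 mol
From the 1:2 ratio, n(CaCO3) = 1/2 × 0.02158 = 0.01079 mol
mass of CaCO3 = 0.01079 × 100.09 = 1.080 g
% CaCO3 = 1.080 / 1.682 × 100 = 64.21 %

64.21 %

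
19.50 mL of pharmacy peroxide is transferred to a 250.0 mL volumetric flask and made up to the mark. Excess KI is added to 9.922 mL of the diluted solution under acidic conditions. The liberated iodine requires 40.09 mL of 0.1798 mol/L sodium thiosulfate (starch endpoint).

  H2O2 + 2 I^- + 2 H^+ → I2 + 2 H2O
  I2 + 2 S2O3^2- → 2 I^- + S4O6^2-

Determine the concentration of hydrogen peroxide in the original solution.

n(S2O3^2-) = 0.04009 × 0.1798 = 7.208 × 10^-3 mol
n(I2) = n(S2O3^2-)/2 = 3.604 × 10^-3 mol
n(H2O2) in the aliquot = 3.604 × 10^-3 mol (1:1 ratio)
[H2O2]_dilute = 3.604 × 10^-3 / 0.009922 = 0.3632 mol/L
[H2O2]_original = 0.3632 × 250.0/19.50 = 4.657 mol/L

4.657 mol/L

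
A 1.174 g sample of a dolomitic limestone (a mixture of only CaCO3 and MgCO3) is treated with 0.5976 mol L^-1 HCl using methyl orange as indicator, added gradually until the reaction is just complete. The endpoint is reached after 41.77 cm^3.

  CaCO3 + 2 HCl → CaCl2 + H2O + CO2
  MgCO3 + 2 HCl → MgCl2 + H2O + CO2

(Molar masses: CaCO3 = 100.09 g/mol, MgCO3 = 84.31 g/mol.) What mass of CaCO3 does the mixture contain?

n(HCl) = 0.04177 × 0.5976 = 0.02496 mol
Let x = n(CaCO3), y = n(MgCO3).
Titrant: 2x + 2y = 0.02496;  mass: 100.09x + 84.31y = 1.174
Solving, x = 7.715 × 10^-3 mol, y = 4.766 × 10^-3 mol
mass of CaCO3 = 7.715 × 10^-3 × 100.09 = 0.7722 g

0.7722 g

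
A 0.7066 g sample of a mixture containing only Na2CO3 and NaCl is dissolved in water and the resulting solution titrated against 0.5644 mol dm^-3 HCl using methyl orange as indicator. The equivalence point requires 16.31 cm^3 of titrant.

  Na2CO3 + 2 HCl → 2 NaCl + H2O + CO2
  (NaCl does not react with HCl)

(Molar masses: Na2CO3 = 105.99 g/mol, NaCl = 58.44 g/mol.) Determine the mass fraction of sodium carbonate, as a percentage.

69.04 %

n(HCl) = 0.01631 × 0.5644 = 9.205 × 10^-3 mol
Let x = n(Na2CO3), y = n(NaCl).
Titrant: 2x = 9.205 × 10^-3;  mass: 105.99x + 58.44y = 0.7066
Solving, x = 4.603 × 10^-3 mol, y = 3.743 × 10^-3 mol
mass of Na2CO3 = 4.603 × 10^-3 × 105.99 = 0.4878 g
% Na2CO3 = 0.4878 / 0.7066 × 100 = 69.04 %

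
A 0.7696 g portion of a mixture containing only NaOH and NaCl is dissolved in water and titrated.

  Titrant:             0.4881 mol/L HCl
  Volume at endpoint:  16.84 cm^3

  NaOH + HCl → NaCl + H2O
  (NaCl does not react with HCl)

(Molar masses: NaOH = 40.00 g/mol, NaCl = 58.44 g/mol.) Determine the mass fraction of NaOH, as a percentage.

n(HCl) = 0.01684 × 0.4881 = 8.220 × 10^-3 mol
Let x = n(NaOH), y = n(NaCl).
Titrant: 1x = 8.220 × 10^-3;  mass: 40.00x + 58.44y = 0.7696
Solving, x = 8.220 × 10^-3 mol, y = 7.543 × 10^-3 mol
mass of NaOH = 8.220 × 10^-3 × 40.00 = 0.3288 g
% NaOH = 0.3288 / 0.7696 × 100 = 42.72 %

42.72 %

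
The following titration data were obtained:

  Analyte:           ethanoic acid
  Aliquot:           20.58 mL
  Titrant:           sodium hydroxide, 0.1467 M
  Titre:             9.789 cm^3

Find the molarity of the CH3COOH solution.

0.06978 M

CH3COOH + NaOH → CH3COONa + H2O
n(NaOH) = 0.009789 L × 0.1467 mol/L = 1.436 × 10^-3 mol
n(CH3COOH) = 1.436 × 10^-3 mol (1:1 mole ratio)
[CH3COOH] = 1.436 × 10^-3 mol / 0.02058 L = 0.06978 mol/L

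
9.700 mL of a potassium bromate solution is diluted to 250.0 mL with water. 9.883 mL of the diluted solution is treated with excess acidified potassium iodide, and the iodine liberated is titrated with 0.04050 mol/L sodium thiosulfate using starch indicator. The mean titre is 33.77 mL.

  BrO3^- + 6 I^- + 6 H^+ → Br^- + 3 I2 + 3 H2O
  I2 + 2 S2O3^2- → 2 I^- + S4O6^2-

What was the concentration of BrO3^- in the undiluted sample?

0.5944 mol/L

n(S2O3^2-) = 0.03377 × 0.04050 = 1.368 × 10^-3 mol
n(I2) = n(S2O3^2-)/2 = 6.838 × 10^-4 mol
From the 1:3 ratio, n(BrO3^-) in the aliquot = 1/3 × 6.838 × 10^-4 = 2.279 × 10^-4 mol
[BrO3^-]_dilute = 2.279 × 10^-4 / 0.009883 = 0.02306 mol/L
[BrO3^-]_original = 0.02306 × 250.0/9.700 = 0.5944 mol/L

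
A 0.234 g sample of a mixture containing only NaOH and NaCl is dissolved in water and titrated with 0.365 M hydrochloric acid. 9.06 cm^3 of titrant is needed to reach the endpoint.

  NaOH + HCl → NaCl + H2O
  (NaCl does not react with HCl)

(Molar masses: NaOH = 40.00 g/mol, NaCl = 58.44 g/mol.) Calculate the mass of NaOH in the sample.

0.132 g

n(HCl) = 0.00906 × 0.365 = 3.31 × 10^-3 mol
Let x = n(NaOH), y = n(NaCl).
Titrant: 1x = 3.31 × 10^-3;  mass: 40.00x + 58.44y = 0.234
Solving, x = 3.31 × 10^-3 mol, y = 1.74 × 10^-3 mol
mass of NaOH = 3.31 × 10^-3 × 40.00 = 0.132 g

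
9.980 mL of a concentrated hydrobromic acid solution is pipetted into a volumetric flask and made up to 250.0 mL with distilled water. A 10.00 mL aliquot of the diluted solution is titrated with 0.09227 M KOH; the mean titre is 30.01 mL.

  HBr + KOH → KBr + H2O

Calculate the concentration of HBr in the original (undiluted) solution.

6.936 M

n(KOH) = 0.03001 × 0.09227 = 2.769 × 10^-3 mol
n(HBr) in the aliquot = 2.769 × 10^-3 mol (1:1 ratio)
[HBr]_dilute = 2.769 × 10^-3 / 0.01000 = 0.2769 mol/L
Dilution factor = 250.0 / 9.980 = 25.05
[HBr]_stock = 0.2769 × 25.05 = 6.936 mol/L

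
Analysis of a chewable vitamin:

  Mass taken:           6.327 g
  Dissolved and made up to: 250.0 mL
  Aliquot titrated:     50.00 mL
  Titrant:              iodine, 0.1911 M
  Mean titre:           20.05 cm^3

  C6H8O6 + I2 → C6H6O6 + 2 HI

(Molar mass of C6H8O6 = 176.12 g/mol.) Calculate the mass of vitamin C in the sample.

3.374 g

n(I2) per titration = 0.02005 × 0.1911 = 3.832 × 10^-3 mol
n(C6H8O6) in each aliquot = 3.832 × 10^-3 mol (1:1 ratio)
n(C6H8O6) in the whole flask = 3.832 × 10^-3 × 250.0/50.00 = 0.01916 mol
mass of C6H8O6 = 0.01916 × 176.12 = 3.374 g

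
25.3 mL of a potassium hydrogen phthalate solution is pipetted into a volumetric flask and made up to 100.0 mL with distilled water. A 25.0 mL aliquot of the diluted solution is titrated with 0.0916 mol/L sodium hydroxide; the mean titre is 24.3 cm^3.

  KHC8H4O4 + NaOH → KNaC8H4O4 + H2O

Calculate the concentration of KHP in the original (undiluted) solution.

n(NaOH) = 0.0243 × 0.0916 = 2.23 × 10^-3 mol
n(KHC8H4O4) in the aliquot = 2.23 × 10^-3 mol (1:1 ratio)
[KHC8H4O4]_dilute = 2.23 × 10^-3 / 0.0250 = 0.0890 mol/L
Dilution factor = 100.0 / 25.3 = 3.953
[KHC8H4O4]_stock = 0.0890 × 3.953 = 0.352 mol/L

0.352 mol/L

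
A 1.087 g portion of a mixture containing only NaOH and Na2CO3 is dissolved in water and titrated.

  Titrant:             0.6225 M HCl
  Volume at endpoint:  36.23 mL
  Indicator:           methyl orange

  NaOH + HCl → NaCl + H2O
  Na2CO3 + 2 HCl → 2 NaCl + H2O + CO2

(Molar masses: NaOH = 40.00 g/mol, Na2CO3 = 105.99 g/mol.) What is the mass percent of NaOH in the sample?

n(HCl) = 0.03623 × 0.6225 = 0.02255 mol
Let x = n(NaOH), y = n(Na2CO3).
Titrant: 1x + 2y = 0.02255;  mass: 40.00x + 105.99y = 1.087
Solving, x = 8.327 × 10^-3 mol, y = 7.113 × 10^-3 mol
mass of NaOH = 8.327 × 10^-3 × 40.00 = 0.3331 g
% NaOH = 0.3331 / 1.087 × 100 = 30.64 %

30.64 %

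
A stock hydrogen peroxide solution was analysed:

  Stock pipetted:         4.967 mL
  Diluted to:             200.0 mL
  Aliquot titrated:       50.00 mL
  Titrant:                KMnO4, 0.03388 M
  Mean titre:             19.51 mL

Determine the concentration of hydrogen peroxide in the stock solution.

2 MnO4^- + 5 H2O2 + 6 H^+ → 2 Mn^2+ + 5 O2 + 8 H2O
n(KMnO4) = 0.01951 × 0.03388 = 6.610 × 10^-4 mol
From the 5:2 ratio, n(H2O2) in the aliquot = 5/2 × 6.610 × 10^-4 = 1.652 × 10^-3 mol
[H2O2]_dilute = 1.652 × 10^-3 / 0.05000 = 0.03305 mol/L
Dilution factor = 200.0 / 4.967 = 40.27
[H2O2]_stock = 0.03305 × 40.27 = 1.331 mol/L

1.331 M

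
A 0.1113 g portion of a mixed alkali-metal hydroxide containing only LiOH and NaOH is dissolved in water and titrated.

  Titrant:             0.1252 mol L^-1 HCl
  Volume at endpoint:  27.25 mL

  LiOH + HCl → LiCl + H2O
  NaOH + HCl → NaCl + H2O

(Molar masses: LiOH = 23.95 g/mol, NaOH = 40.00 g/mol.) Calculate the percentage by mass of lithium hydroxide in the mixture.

n(HCl) = 0.02725 × 0.1252 = 3.412 × 10^-3 mol
Let x = n(LiOH), y = n(NaOH).
Titrant: 1x + 1y = 3.412 × 10^-3;  mass: 23.95x + 40.00y = 0.1113
Solving, x = 1.568 × 10^-3 mol, y = 1.844 × 10^-3 mol
mass of LiOH = 1.568 × 10^-3 × 23.95 = 0.03756 g
% LiOH = 0.03756 / 0.1113 × 100 = 33.74 %

33.74 %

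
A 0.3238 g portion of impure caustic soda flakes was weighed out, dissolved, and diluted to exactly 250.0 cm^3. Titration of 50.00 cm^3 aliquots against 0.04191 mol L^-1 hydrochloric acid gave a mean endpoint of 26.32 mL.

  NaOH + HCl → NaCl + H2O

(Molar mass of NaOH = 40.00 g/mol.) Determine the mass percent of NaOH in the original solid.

68.13 %

n(HCl) per titration = 0.02632 × 0.04191 = 1.103 × 10^-3 mol
n(NaOH) in each aliquot = 1.103 × 10^-3 mol (1:1 ratio)
n(NaOH) in the whole flask = 1.103 × 10^-3 × 250.0/50.00 = 5.515 × 10^-3 mol
mass of NaOH = 5.515 × 10^-3 × 40.00 = 0.2206 g
% NaOH = 0.2206 / 0.3238 × 100 = 68.13 %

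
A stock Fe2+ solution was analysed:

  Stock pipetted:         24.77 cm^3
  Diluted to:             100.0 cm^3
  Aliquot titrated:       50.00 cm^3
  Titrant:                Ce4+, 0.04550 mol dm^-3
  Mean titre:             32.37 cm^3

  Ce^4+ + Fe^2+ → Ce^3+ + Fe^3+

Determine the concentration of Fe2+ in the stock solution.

n(Ce4+) = 0.03237 × 0.04550 = 1.473 × 10^-3 mol
n(Fe2+) in the aliquot = 1.473 × 10^-3 mol (1:1 ratio)
[Fe2+]_dilute = 1.473 × 10^-3 / 0.05000 = 0.02946 mol/L
Dilution factor = 100.0 / 24.77 = 4.037
[Fe2+]_stock = 0.02946 × 4.037 = 0.1189 mol/L

0.1189 mol/L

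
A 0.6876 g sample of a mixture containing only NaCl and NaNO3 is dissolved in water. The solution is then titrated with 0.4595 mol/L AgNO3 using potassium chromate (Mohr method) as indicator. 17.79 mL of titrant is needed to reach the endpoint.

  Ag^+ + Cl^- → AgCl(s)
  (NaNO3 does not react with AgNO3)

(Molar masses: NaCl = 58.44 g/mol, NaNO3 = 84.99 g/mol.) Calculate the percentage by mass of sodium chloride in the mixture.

69.48 %

n(AgNO3) = 0.01779 × 0.4595 = 8.175 × 10^-3 mol
Let x = n(NaCl), y = n(NaNO3).
Titrant: 1x = 8.175 × 10^-3;  mass: 58.44x + 84.99y = 0.6876
Solving, x = 8.175 × 10^-3 mol, y = 2.469 × 10^-3 mol
mass of NaCl = 8.175 × 10^-3 × 58.44 = 0.4777 g
% NaCl = 0.4777 / 0.6876 × 100 = 69.48 %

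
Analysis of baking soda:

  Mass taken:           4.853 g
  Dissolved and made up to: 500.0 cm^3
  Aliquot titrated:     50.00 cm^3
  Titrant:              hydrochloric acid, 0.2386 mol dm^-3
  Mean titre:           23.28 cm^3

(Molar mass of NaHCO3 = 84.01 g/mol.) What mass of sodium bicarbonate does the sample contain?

4.666 g

NaHCO3 + HCl → NaCl + H2O + CO2
n(HCl) per titration = 0.02328 × 0.2386 = 5.555 × 10^-3 mol
n(NaHCO3) in each aliquot = 5.555 × 10^-3 mol (1:1 ratio)
n(NaHCO3) in the whole flask = 5.555 × 10^-3 × 500.0/50.00 = 0.05555 mol
mass of NaHCO3 = 0.05555 × 84.01 = 4.666 g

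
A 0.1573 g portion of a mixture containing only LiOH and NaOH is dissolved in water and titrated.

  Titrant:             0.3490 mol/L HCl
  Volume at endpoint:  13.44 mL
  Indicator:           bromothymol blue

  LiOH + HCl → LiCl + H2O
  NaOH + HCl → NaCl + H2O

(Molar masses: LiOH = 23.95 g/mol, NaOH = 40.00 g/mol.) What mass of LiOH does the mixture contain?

n(HCl) = 0.01344 × 0.3490 = 4.691 × 10^-3 mol
Let x = n(LiOH), y = n(NaOH).
Titrant: 1x + 1y = 4.691 × 10^-3;  mass: 23.95x + 40.00y = 0.1573
Solving, x = 1.889 × 10^-3 mol, y = 2.801 × 10^-3 mol
mass of LiOH = 1.889 × 10^-3 × 23.95 = 0.04525 g

0.04525 g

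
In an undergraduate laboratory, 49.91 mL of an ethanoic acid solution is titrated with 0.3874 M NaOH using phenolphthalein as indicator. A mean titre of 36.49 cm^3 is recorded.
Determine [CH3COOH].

CH3COOH + NaOH → CH3COONa + H2O
n(NaOH) = 0.03649 L × 0.3874 mol/L = 0.01414 mol
n(CH3COOH) = 0.01414 mol (1:1 mole ratio)
[CH3COOH] = 0.01414 mol / 0.04991 L = 0.2832 mol/L

0.2832 M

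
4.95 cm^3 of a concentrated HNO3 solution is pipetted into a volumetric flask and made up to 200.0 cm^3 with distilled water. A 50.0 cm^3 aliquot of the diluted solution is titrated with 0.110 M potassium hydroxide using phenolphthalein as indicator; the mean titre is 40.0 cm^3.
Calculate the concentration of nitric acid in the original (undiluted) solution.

HNO3 + KOH → KNO3 + H2O
n(KOH) = 0.0400 × 0.110 = 4.40 × 10^-3 mol
n(HNO3) in the aliquot = 4.40 × 10^-3 mol (1:1 ratio)
[HNO3]_dilute = 4.40 × 10^-3 / 0.0500 = 0.0880 mol/L
Dilution factor = 200.0 / 4.95 = 40.40
[HNO3]_stock = 0.0880 × 40.40 = 3.56 mol/L

3.56 M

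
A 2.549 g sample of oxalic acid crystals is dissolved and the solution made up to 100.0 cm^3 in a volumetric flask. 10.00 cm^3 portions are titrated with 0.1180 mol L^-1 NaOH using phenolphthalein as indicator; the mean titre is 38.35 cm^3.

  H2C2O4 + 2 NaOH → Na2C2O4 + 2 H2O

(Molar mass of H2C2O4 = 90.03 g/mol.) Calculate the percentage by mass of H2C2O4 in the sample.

n(NaOH) per titration = 0.03835 × 0.1180 = 4.525 × 10^-3 mol
From the 1:2 ratio, n(H2C2O4) in each aliquot = 1/2 × 4.525 × 10^-3 = 2.263 × 10^-3 mol
n(H2C2O4) in the whole flask = 2.263 × 10^-3 × 100.0/10.00 = 0.02263 mol
mass of H2C2O4 = 0.02263 × 90.03 = 2.037 g
% H2C2O4 = 2.037 / 2.549 × 100 = 79.92 %

79.92 %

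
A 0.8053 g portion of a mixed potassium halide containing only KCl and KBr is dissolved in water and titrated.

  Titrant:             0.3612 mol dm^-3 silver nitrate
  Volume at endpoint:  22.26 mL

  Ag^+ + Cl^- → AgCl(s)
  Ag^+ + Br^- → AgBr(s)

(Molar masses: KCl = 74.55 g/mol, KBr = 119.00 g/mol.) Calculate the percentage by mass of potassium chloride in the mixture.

n(AgNO3) = 0.02226 × 0.3612 = 8.040 × 10^-3 mol
Let x = n(KCl), y = n(KBr).
Titrant: 1x + 1y = 8.040 × 10^-3;  mass: 74.55x + 119.00y = 0.8053
Solving, x = 3.408 × 10^-3 mol, y = 4.632 × 10^-3 mol
mass of KCl = 3.408 × 10^-3 × 74.55 = 0.2541 g
% KCl = 0.2541 / 0.8053 × 100 = 31.55 %

31.55 %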